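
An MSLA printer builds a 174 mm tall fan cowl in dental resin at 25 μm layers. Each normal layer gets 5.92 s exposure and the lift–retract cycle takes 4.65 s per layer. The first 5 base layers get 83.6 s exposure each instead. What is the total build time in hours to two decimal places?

20.54 hours

Layer count = ceil(174 / 0.025) = 6960.
Burn-in layers = 5 × (83.6 + 4.65) = 441.25 s.
Remaining layers = 6955 × (5.92 + 4.65) = 73514.35 s.
Sum: 441.25 + 73514.35 = 73955.6 s → 20.54 hours.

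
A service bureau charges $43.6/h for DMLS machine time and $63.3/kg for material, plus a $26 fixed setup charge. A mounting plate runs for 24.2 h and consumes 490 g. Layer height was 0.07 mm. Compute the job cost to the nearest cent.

Machine cost = 43.6 × 24.2, so $1055.12.
Material cost: 63.3 × 490/1000 → $31.017.
Adding setup: 1055.12 + 31.017 + 26 → 1112.137 ≈ $1112.14.

$1112.14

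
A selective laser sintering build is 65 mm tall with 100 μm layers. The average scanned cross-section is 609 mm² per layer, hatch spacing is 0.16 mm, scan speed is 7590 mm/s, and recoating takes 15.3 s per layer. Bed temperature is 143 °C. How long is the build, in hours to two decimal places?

2.85 hours

Layer count = ceil(65 / 0.1) = 650.
Scan path per layer: 609 / 0.16 → 3806.3 mm.
Laser time per layer: 3806.3 / 7590 → 0.5015 s.
Layer cycle = 0.5015 + 15.3, so 15.8015 s.
650 layers × 15.8015 s/layer = 10270.975 s, i.e. 2.85 hours.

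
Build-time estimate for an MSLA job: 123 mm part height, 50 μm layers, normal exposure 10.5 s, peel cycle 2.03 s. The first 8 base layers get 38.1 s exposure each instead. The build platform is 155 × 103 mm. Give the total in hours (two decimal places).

Layers = ⌈123/0.05⌉ = 2460.
Bottom layers = 8 × (38.1 + 2.03), so 321.04 s.
Normal layers: 2452 × (10.5 + 2.03) → 30723.56 s.
Sum: 321.04 + 30723.56 = 31044.6 s → 8.62 hours.

8.62 hours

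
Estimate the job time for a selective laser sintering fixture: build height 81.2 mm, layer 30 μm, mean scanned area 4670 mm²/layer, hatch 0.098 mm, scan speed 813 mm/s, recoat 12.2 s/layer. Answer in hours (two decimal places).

53.25 hours

Layer count = ceil(81.2 / 0.03) = 2707.
Per-layer scan distance = 4670 / 0.098, so 47653.1 mm.
Laser time per layer = 47653.1 / 813, so 58.6139 s.
Time per layer = 58.6139 + 12.2, so 70.8139 s.
Build time = 2707 × 70.8139 = 191693.2273 s = 53.25 hours.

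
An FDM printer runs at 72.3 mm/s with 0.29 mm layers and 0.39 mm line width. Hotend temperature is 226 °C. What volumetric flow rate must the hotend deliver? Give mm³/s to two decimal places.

Extrusion cross-section: 0.29 × 0.39 → 0.1131 mm².
Volumetric flow = 72.3 × 0.1131 = 8.18 mm³/s.

8.18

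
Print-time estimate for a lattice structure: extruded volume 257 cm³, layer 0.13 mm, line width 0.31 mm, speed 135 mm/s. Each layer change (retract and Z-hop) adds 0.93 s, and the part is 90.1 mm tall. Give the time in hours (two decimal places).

Bead cross-section = 0.13 × 0.31, so 0.0403 mm².
Total extruded path = 257000/0.0403 = 6377171.2 mm.
Print-move time = 6377171.2 / 135, so 47238.3 s.
Number of layers: 90.1 / 0.13 → 694 (rounded up).
Layer-change overhead: 694 × 0.93 → 645.42 s.
Total = 47238.3 + 645.42 = 47883.72 s = 13.30 hours.

13.30 hours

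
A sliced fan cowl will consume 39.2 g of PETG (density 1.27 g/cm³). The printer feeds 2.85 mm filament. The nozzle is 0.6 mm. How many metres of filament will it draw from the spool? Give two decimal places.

Extruded volume: 39.2/1.27 = 30.8661 cm³ (30866.1 mm³).
Cross-section of 2.85 mm filament: π·(2.85/2)² = 6.3794 mm².
L = V/A = 30866.1/6.3794 = 4838.4 mm → 4.84 m.

4.84 m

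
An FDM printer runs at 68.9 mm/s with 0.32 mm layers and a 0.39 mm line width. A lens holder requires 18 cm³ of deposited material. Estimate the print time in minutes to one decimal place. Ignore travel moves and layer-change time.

34.9 minutes

Extrusion cross-section = 0.32 × 0.39, so 0.1248 mm².
Toolpath length = 18 cm³ / 0.1248 mm² = 18000 / 0.1248 = 144230.8 mm.
Time extruding = 144230.8 / 68.9, so 2093.3 s.
That's 2093.3 s → 34.9 minutes.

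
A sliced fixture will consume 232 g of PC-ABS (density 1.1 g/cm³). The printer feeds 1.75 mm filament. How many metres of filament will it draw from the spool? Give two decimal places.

87.69 m

Volume = 232 g / 1.1 g·cm⁻³ = 210.9091 cm³ = 210909.1 mm³.
Cross-section of 1.75 mm filament: π·(1.75/2)² = 2.4053 mm².
L = V/A = 210909.1/2.4053 = 87685.15 mm → 87.69 m.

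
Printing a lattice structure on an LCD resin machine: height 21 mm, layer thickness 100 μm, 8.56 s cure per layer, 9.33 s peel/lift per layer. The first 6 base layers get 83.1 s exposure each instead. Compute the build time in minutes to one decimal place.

70.1 minutes

Layers = ⌈21/0.1⌉ = 210.
Base layers = 6 × (83.1 + 9.33) = 554.58 s.
Regular layers = 204 × (8.56 + 9.33) = 3649.56 s.
Sum: 554.58 + 3649.56 = 4204.14 s → 70.1 minutes.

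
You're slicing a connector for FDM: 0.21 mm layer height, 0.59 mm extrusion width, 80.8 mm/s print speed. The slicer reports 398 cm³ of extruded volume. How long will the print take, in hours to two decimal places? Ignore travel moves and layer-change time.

11.04 hours

Extrusion cross-section: 0.21 × 0.59 → 0.1239 mm².
Toolpath length = 398 cm³ / 0.1239 mm² = 398000 / 0.1239 = 3212268 mm.
Extrusion time = 3212268 / 80.8, so 39755.8 s.
39755.8 s = 11.04 hours.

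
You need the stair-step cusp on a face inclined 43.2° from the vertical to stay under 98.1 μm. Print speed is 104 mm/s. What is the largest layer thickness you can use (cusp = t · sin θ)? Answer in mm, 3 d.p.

t = h_c / sin θ = 0.0981 / 0.6845 = 0.143 mm.

0.143 mm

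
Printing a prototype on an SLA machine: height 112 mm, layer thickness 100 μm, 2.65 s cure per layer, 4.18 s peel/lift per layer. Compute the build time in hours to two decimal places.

Layers = ⌈112/0.1⌉ = 1120.
Each layer takes = 2.65 + 4.18, so 6.83 s.
Build time: 1120 × 6.83 s = 7649.6 s, i.e. 2.12 hours.

2.12 hours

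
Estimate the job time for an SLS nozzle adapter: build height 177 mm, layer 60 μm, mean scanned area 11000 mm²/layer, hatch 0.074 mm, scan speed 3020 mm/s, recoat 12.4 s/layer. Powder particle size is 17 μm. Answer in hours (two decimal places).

50.50 hours

Layer count = ceil(177 / 0.06) = 2950.
Hatch length per layer: 11000 / 0.074 → 148648.6 mm.
Scan time per layer = 148648.6 / 3020, so 49.2214 s.
Layer cycle: 49.2214 + 12.4 → 61.6214 s.
Total: 2950 × 61.6214 s = 181783.13 s → 50.50 hours.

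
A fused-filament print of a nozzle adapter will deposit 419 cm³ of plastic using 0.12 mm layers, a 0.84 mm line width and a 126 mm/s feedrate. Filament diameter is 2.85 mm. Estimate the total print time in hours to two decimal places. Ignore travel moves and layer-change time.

9.16 hours

Bead cross-section = 0.12 × 0.84, so 0.1008 mm².
Path length: 419000 mm³ / 0.1008 mm² → 4156746 mm.
Print-move time = 4156746 / 126 = 32990 s.
In the requested units: 32990 s = 9.16 hours.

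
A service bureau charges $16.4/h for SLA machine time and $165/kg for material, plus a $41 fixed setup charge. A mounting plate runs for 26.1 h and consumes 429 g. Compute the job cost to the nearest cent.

$539.83

Machine cost = 16.4 × 26.1, so $428.04.
Feedstock cost: 165 × 429/1000 → $70.785.
Adding setup: 428.04 + 70.785 + 41 → 539.825 ≈ $539.83.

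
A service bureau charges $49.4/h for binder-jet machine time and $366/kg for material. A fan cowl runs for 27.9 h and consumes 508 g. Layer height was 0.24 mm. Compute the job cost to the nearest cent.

$1564.19

Time charge: 49.4 × 27.9 → $1378.26.
Feedstock cost: 366 × 508/1000 → $185.928.
Job cost: 1378.26 + 185.928 = 1564.188 ≈ $1564.19.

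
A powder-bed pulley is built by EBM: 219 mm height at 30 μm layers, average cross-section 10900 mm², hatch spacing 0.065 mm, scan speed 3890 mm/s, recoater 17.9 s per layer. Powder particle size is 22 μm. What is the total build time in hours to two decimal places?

123.71 hours

Layer count = ceil(219 / 0.03) = 7300.
Hatch length per layer: 10900 / 0.065 → 167692.3 mm.
Beam time per layer: 167692.3 / 3890 → 43.1086 s.
Per-layer time = 43.1086 + 17.9 = 61.0086 s.
Build time = 7300 × 61.0086 = 445362.78 s = 123.71 hours.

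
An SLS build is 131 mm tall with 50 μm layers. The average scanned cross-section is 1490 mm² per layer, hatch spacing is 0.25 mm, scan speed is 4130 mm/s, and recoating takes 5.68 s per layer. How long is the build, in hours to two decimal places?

Layers = ⌈131/0.05⌉ = 2620.
Per-layer scan distance: 1490 / 0.25 → 5960 mm.
Scan time per layer = 5960 / 4130, so 1.4431 s.
Time per layer = 1.4431 + 5.68, so 7.1231 s.
Build time = 2620 × 7.1231 = 18662.522 s = 5.18 hours.

5.18 hours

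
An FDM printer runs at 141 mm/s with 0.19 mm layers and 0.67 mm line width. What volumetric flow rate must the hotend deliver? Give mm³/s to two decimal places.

Extrusion cross-section = 0.19 × 0.67, so 0.1273 mm².
Volumetric flow = 141 × 0.1273 = 17.95 mm³/s.

17.95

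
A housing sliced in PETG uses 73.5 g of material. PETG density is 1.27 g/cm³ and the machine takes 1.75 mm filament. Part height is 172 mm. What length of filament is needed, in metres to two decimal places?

Volume = 73.5 g / 1.27 g·cm⁻³ = 57.874 cm³ = 57874 mm³.
Filament cross-section = π × (1.75/2)² = 2.4053 mm².
L = V/A = 57874/2.4053 = 24061.03 mm → 24.06 m.

24.06 m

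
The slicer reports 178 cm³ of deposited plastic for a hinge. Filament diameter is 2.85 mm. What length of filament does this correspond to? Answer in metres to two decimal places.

27.90 m

Filament cross-section = π × (2.85/2)² = 6.3794 mm².
L = 178000 mm³ / 6.3794 mm² = 27902.31 mm, i.e. 27.90 m.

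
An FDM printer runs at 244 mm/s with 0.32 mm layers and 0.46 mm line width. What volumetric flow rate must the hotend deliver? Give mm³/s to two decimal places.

35.92

A = 0.32 × 0.46 = 0.1472 mm².
Q = v·A = 244 × 0.1472 = 35.92 mm³/s.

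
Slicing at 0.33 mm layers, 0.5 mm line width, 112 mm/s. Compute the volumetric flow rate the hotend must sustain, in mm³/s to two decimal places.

Extrusion cross-section: 0.33 × 0.5 → 0.165 mm².
Volumetric flow = 112 × 0.165 = 18.48 mm³/s.

18.48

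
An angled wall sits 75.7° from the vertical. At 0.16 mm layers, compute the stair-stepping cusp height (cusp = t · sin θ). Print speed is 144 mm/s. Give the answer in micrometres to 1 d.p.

Cusp = layer height × sin(75.7°) = 0.16 × 0.9690 = 0.15504 mm = 155.0 μm.

155.0 μm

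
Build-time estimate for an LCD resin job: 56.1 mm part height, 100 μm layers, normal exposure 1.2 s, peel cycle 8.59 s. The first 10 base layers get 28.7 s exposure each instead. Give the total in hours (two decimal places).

Layers = ⌈56.1/0.1⌉ = 561.
Bottom layers: 10 × (28.7 + 8.59) → 372.9 s.
Regular layers = 551 × (1.2 + 8.59) = 5394.29 s.
Sum: 372.9 + 5394.29 = 5767.19 s → 1.60 hours.

1.60 hours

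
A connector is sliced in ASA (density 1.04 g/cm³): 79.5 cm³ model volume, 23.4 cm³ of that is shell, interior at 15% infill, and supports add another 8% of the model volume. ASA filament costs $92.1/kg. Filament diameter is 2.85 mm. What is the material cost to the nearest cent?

Interior volume = 79.5 − 23.4, so 56.1 cm³.
Infill deposited = 0.15 × 56.1, so 8.415 cm³.
Support: 0.08 × 79.5 → 6.36 cm³.
Total printed volume = 23.4 + 8.415 + 6.36, so 38.175 cm³.
Mass: 38.175 × 1.04 → 39.702 g.
Cost = 39.702 g / 1000 × $92.1/kg = $3.66.

$3.66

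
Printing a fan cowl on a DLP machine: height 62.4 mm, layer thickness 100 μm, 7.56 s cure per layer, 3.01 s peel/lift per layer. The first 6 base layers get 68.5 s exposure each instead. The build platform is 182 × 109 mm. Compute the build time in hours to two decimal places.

1.93 hours

Number of layers: 62.4 / 0.1 → 624 (rounded up).
Burn-in layers = 6 × (68.5 + 3.01), so 429.06 s.
Normal layers = 618 × (7.56 + 3.01), so 6532.26 s.
Sum: 429.06 + 6532.26 = 6961.32 s → 1.93 hours.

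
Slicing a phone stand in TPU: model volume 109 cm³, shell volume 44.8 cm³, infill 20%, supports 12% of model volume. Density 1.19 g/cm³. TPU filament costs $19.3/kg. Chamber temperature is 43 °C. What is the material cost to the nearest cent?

$1.62

Volume inside the shell = 109 − 44.8, so 64.2 cm³.
Infill volume = 0.20 × 64.2 = 12.84 cm³.
Support = 0.12 × 109 = 13.08 cm³.
Deposited volume = 44.8 + 12.84 + 13.08 = 70.72 cm³.
Mass: 70.72 × 1.19 → 84.1568 g.
At $19.3/kg: 84.1568/1000 × 19.3 = $1.62.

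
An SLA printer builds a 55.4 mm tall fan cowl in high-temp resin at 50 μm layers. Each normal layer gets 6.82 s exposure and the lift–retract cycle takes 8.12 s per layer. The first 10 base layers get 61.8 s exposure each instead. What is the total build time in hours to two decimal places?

4.75 hours

Layer count = ceil(55.4 / 0.05) = 1108.
Bottom layers = 10 × (61.8 + 8.12) = 699.2 s.
Normal layers = 1098 × (6.82 + 8.12), so 16404.12 s.
Sum: 699.2 + 16404.12 = 17103.32 s → 4.75 hours.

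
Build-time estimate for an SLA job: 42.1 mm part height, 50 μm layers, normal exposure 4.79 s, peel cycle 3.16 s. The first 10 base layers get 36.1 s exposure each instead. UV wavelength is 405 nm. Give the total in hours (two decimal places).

Layer count = ceil(42.1 / 0.05) = 842.
Bottom layers = 10 × (36.1 + 3.16) = 392.6 s.
Remaining layers = 832 × (4.79 + 3.16) = 6614.4 s.
Sum: 392.6 + 6614.4 = 7007 s → 1.95 hours.

1.95 hours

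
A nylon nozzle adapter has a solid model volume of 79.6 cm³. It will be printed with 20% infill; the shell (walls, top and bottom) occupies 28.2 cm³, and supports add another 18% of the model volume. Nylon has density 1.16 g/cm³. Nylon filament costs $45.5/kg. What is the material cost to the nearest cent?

Interior volume = 79.6 − 28.2, so 51.4 cm³.
Deposited infill = 0.20 × 51.4, so 10.28 cm³.
Support = 0.18 × 79.6, so 14.328 cm³.
Total extruded = 28.2 + 10.28 + 14.328, so 52.808 cm³.
Mass = 52.808 × 1.16, so 61.25728 g.
Cost = 61.25728 g / 1000 × $45.5/kg = $2.79.

$2.79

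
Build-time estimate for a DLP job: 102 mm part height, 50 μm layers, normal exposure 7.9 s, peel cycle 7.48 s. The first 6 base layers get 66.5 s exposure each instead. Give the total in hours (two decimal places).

Number of layers: 102 / 0.05 → 2040 (rounded up).
Burn-in layers: 6 × (66.5 + 7.48) → 443.88 s.
Remaining layers = 2034 × (7.9 + 7.48) = 31282.92 s.
Total = 443.88 + 31282.92 = 31726.8 s = 8.81 hours.

8.81 hours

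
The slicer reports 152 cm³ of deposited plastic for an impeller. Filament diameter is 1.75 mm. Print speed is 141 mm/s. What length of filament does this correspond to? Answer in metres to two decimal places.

63.19 m

Filament cross-section = π × (1.75/2)² = 2.4053 mm².
Length = 152 cm³ / 2.4053 mm² = 152000 / 2.4053 = 63193.78 mm = 63.19 m.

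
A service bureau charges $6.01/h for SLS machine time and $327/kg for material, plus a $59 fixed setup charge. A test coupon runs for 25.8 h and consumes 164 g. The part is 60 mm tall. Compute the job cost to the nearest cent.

$267.69

Machine-time cost = 6.01 × 25.8, so $155.058.
Feedstock cost = 327 × 164/1000, so $53.628.
Adding setup: 155.058 + 53.628 + 59 → 267.686 ≈ $267.69.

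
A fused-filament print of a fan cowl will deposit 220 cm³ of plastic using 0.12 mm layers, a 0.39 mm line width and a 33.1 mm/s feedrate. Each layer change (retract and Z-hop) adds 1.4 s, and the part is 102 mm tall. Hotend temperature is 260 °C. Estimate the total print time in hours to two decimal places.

39.78 hours

Line area: 0.12 × 0.39 → 0.0468 mm².
Toolpath length = 220 cm³ / 0.0468 mm² = 220000 / 0.0468 = 4700854.7 mm.
Time extruding = 4700854.7 / 33.1 = 142019.8 s.
Number of layers: 102 / 0.12 → 850 (rounded up).
Layer-change overhead = 850 × 1.4 = 1190 s.
Altogether 142019.8 + 1190 = 143209.8 s, i.e. 39.78 hours.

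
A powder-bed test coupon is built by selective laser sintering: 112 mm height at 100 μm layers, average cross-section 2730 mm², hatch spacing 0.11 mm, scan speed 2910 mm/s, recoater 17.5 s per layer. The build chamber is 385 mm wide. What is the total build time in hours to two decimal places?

Number of layers: 112 / 0.1 → 1120 (rounded up).
Per-layer scan distance = 2730 / 0.11, so 24818.2 mm.
Laser time per layer = 24818.2 / 2910 = 8.5286 s.
Layer cycle = 8.5286 + 17.5, so 26.0286 s.
Build time = 1120 × 26.0286 = 29152.032 s = 8.10 hours.

8.10 hours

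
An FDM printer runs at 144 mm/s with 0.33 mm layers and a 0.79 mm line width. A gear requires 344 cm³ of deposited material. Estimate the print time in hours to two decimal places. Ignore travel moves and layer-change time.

2.55 hours

Line area = 0.33 × 0.79, so 0.2607 mm².
Total extruded path = 344000/0.2607 = 1319524.4 mm.
Time extruding = 1319524.4 / 144 = 9163.4 s.
9163.4 s = 2.55 hours.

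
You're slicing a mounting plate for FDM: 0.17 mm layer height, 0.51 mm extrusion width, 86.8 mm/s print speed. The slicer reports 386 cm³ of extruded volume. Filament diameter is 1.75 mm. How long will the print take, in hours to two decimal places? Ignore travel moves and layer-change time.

Bead cross-section = 0.17 × 0.51, so 0.0867 mm².
Path length: 386000 mm³ / 0.0867 mm² → 4452133.8 mm.
Time extruding = 4452133.8 / 86.8, so 51291.9 s.
51291.9 s = 14.25 hours.

14.25 hours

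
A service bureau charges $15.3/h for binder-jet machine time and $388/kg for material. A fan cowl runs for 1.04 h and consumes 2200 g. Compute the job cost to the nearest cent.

$869.51

Machine-time cost: 15.3 × 1.04 → $15.912.
Material charge: 388 × 2200/1000 → $853.60.
Job cost: 15.912 + 853.60 = 869.512 ≈ $869.51.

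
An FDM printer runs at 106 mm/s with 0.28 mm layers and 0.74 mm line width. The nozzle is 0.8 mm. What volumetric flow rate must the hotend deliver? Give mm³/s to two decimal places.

Extrusion cross-section = 0.28 × 0.74 = 0.2072 mm².
Volumetric flow = 106 × 0.2072 = 21.96 mm³/s.

21.96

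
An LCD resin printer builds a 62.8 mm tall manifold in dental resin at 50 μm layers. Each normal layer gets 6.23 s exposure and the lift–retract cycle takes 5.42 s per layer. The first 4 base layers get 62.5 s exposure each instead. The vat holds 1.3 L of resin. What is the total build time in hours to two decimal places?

4.13 hours

Layers = ⌈62.8/0.05⌉ = 1256.
Base layers = 4 × (62.5 + 5.42) = 271.68 s.
Remaining layers = 1252 × (6.23 + 5.42), so 14585.8 s.
Total = 271.68 + 14585.8 = 14857.48 s = 4.13 hours.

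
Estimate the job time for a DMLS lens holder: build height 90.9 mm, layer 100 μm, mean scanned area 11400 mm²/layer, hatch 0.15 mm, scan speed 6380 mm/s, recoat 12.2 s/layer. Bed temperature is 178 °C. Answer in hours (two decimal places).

6.09 hours

Layers = ⌈90.9/0.1⌉ = 909.
Per-layer scan distance = 11400 / 0.15, so 76000 mm.
Laser time per layer: 76000 / 6380 → 11.9122 s.
Time per layer = 11.9122 + 12.2, so 24.1122 s.
Total: 909 × 24.1122 s = 21917.9898 s → 6.09 hours.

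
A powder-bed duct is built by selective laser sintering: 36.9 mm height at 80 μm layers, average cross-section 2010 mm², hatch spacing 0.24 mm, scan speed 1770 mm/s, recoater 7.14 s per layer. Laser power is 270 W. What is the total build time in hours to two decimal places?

1.52 hours

Layer count = ceil(36.9 / 0.08) = 462.
Per-layer scan distance = 2010 / 0.24 = 8375 mm.
Laser time per layer: 8375 / 1770 → 4.7316 s.
Layer cycle = 4.7316 + 7.14 = 11.8716 s.
Total: 462 × 11.8716 s = 5484.6792 s → 1.52 hours.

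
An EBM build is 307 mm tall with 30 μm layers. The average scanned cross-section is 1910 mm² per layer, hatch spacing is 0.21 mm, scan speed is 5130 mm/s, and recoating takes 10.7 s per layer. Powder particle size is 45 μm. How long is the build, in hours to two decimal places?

Layer count = ceil(307 / 0.03) = 10234.
Scan path per layer: 1910 / 0.21 → 9095.2 mm.
Scan time per layer = 9095.2 / 5130, so 1.7729 s.
Per-layer time: 1.7729 + 10.7 → 12.4729 s.
10234 layers × 12.4729 s/layer = 127647.6586 s, i.e. 35.46 hours.

35.46 hours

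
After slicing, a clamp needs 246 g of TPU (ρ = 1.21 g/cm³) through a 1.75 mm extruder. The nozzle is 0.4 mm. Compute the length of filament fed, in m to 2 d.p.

Volume = 246 g / 1.21 g·cm⁻³ = 203.3058 cm³ = 203305.8 mm³.
A = π r² = π × 0.875² = 2.4053 mm².
Length = 203305.8 / 2.4053 = 84524.09 mm = 84.52 m.

84.52 m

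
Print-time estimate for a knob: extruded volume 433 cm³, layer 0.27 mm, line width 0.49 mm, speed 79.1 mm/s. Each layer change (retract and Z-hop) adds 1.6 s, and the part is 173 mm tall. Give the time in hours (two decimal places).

Extrusion cross-section = 0.27 × 0.49, so 0.1323 mm².
Total extruded path = 433000/0.1323 = 3272864.7 mm.
Print-move time: 3272864.7 / 79.1 → 41376.3 s.
Number of layers: 173 / 0.27 → 641 (rounded up).
Layer-change overhead = 641 × 1.6, so 1025.6 s.
Total = 41376.3 + 1025.6 = 42401.9 s = 11.78 hours.

11.78 hours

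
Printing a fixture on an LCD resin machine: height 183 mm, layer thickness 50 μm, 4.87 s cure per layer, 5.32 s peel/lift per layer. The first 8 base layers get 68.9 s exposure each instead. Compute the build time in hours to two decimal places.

10.50 hours

Number of layers: 183 / 0.05 → 3660 (rounded up).
Bottom layers: 8 × (68.9 + 5.32) → 593.76 s.
Remaining layers: 3652 × (4.87 + 5.32) → 37213.88 s.
Total = 593.76 + 37213.88 = 37807.64 s = 10.50 hours.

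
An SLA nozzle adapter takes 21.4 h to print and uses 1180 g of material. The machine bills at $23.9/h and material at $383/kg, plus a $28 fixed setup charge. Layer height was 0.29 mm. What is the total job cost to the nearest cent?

$991.40

Machine-time cost: 23.9 × 21.4 → $511.46.
Feedstock cost = 383 × 1180/1000 = $451.94.
Adding setup: 511.46 + 451.94 + 28 → $991.40.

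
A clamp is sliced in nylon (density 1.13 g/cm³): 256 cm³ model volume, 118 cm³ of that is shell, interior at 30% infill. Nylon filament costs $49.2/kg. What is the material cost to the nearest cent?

Infill region: 256 − 118 → 138 cm³.
Infill deposited = 0.30 × 138 = 41.4 cm³.
Deposited volume: 118 + 41.4 → 159.4 cm³.
Mass = 159.4 × 1.13, so 180.122 g.
At $49.2/kg: 180.122/1000 × 49.2 = $8.86.

$8.86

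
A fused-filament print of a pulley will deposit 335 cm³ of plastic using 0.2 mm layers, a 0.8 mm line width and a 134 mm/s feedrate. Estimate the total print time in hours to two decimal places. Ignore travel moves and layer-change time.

4.34 hours

Line area = 0.2 × 0.8 = 0.16 mm².
Path length: 335000 mm³ / 0.16 mm² → 2093750 mm.
Print-move time = 2093750 / 134, so 15625 s.
15625 s = 4.34 hours.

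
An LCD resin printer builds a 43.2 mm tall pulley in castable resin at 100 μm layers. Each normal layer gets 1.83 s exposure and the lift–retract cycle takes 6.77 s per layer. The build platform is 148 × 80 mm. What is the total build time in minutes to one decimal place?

Layers = ⌈43.2/0.1⌉ = 432.
Cycle time: 1.83 + 6.77 → 8.6 s.
Build time: 432 × 8.6 s = 3715.2 s, i.e. 61.9 minutes.

61.9 minutes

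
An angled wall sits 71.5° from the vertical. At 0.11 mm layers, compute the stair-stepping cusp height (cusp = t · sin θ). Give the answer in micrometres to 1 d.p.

h_c = t·sin θ = 0.11 × 0.9483 = 0.104313 mm (104.3 μm).

104.3 μm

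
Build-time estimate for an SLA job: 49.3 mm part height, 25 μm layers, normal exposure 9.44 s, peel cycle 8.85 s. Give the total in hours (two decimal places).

Layer count = ceil(49.3 / 0.025) = 1972.
Per-layer time: 9.44 + 8.85 → 18.29 s.
Build time: 1972 × 18.29 s = 36067.88 s, i.e. 10.02 hours.

10.02 hours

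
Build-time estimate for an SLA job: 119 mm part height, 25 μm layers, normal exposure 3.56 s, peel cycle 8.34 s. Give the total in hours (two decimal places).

Layer count = ceil(119 / 0.025) = 4760.
Cycle time = 3.56 + 8.34, so 11.9 s.
Total = 4760 × 11.9 = 56644 s = 15.73 hours.

15.73 hours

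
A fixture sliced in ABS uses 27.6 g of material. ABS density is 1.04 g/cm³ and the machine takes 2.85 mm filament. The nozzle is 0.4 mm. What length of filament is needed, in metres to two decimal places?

4.16 m

Extruded volume: 27.6/1.04 = 26.5385 cm³ (26538.5 mm³).
A = π r² = π × 1.425² = 6.3794 mm².
Length = 26538.5 / 6.3794 = 4160.03 mm = 4.16 m.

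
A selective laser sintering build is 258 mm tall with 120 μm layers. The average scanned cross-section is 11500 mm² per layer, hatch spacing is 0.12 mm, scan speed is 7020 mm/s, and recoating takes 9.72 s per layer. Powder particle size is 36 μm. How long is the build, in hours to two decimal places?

13.96 hours

Layers = ⌈258/0.12⌉ = 2150.
Scan path per layer = 11500 / 0.12 = 95833.3 mm.
Per-layer scan time = 95833.3 / 7020 = 13.6515 s.
Per-layer time: 13.6515 + 9.72 → 23.3715 s.
2150 layers × 23.3715 s/layer = 50248.725 s, i.e. 13.96 hours.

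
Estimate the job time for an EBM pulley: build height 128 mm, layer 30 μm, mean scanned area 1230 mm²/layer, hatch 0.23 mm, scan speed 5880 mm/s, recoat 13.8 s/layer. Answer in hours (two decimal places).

17.43 hours

Layers = ⌈128/0.03⌉ = 4267.
Hatch length per layer = 1230 / 0.23, so 5347.8 mm.
Scan time per layer: 5347.8 / 5880 → 0.9095 s.
Per-layer time: 0.9095 + 13.8 → 14.7095 s.
Total: 4267 × 14.7095 s = 62765.4365 s → 17.43 hours.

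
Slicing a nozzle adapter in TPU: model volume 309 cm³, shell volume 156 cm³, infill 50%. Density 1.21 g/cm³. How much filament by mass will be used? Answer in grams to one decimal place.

Volume inside the shell = 309 − 156 = 153 cm³.
Infill volume = 0.50 × 153, so 76.5 cm³.
Deposited volume: 156 + 76.5 → 232.5 cm³.
Mass = 232.5 × 1.21 = 281.325 g.

281.3 g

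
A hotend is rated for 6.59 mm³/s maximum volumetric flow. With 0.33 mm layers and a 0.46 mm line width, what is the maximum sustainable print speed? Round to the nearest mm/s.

Bead cross-section = 0.33 × 0.46, so 0.1518 mm².
Max speed = 6.59 / 0.1518 = 43.41 ≈ 43 mm/s.

43 mm/s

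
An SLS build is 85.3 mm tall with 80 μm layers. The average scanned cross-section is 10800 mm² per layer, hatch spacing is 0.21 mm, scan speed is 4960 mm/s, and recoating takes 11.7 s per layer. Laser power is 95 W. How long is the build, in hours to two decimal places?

Layers = ⌈85.3/0.08⌉ = 1067.
Hatch length per layer = 10800 / 0.21 = 51428.6 mm.
Laser time per layer = 51428.6 / 4960, so 10.3687 s.
Per-layer time = 10.3687 + 11.7, so 22.0687 s.
1067 layers × 22.0687 s/layer = 23547.3029 s, i.e. 6.54 hours.

6.54 hours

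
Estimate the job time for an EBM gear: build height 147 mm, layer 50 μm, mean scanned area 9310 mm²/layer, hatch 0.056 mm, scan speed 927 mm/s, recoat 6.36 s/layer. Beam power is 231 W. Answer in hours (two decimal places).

151.66 hours

Layer count = ceil(147 / 0.05) = 2940.
Scan path per layer = 9310 / 0.056, so 166250 mm.
Beam time per layer = 166250 / 927 = 179.342 s.
Per-layer time = 179.342 + 6.36 = 185.702 s.
Total: 2940 × 185.702 s = 545963.88 s → 151.66 hours.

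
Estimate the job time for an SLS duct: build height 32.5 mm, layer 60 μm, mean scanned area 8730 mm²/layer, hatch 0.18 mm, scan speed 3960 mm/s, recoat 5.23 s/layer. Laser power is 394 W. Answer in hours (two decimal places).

Layer count = ceil(32.5 / 0.06) = 542.
Hatch length per layer: 8730 / 0.18 → 48500 mm.
Per-layer scan time: 48500 / 3960 → 12.2475 s.
Per-layer time: 12.2475 + 5.23 → 17.4775 s.
542 layers × 17.4775 s/layer = 9472.805 s, i.e. 2.63 hours.

2.63 hours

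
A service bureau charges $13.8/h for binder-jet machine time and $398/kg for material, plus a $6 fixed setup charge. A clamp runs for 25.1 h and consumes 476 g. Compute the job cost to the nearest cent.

Machine-time cost = 13.8 × 25.1 = $346.38.
Feedstock cost = 398 × 476/1000, so $189.448.
Total = 346.38 + 189.448 + 6 = 541.828 ≈ $541.83.

$541.83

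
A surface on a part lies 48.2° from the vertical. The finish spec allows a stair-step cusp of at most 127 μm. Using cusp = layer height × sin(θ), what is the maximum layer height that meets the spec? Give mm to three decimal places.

sin(48.2°) = 0.7455; t_max = 0.127/0.7455 = 0.170 mm.

0.170 mm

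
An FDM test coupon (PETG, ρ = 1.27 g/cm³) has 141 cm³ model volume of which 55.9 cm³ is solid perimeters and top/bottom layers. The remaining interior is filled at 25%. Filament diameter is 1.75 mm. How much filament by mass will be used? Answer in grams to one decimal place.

Interior volume = 141 − 55.9, so 85.1 cm³.
Infill deposited = 0.25 × 85.1 = 21.275 cm³.
Total extruded: 55.9 + 21.275 → 77.175 cm³.
Mass = 77.175 × 1.27, so 98.01225 g.

98.0 g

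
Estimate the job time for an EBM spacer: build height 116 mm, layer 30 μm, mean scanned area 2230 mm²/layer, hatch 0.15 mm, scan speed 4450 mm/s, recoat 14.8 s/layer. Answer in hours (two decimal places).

19.49 hours

Layers = ⌈116/0.03⌉ = 3867.
Scan path per layer = 2230 / 0.15 = 14866.7 mm.
Per-layer scan time = 14866.7 / 4450 = 3.3408 s.
Layer cycle: 3.3408 + 14.8 → 18.1408 s.
Total: 3867 × 18.1408 s = 70150.4736 s → 19.49 hours.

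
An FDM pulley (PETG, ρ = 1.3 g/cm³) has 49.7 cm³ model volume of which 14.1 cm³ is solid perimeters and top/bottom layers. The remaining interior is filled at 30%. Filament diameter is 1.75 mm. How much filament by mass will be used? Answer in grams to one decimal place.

32.2 g

Interior volume = 49.7 − 14.1 = 35.6 cm³.
Deposited infill = 0.30 × 35.6 = 10.68 cm³.
Deposited volume = 14.1 + 10.68 = 24.78 cm³.
Mass = 24.78 × 1.3, so 32.214 g.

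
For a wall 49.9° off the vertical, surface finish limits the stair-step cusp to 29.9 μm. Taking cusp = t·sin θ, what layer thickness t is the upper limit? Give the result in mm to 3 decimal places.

0.039 mm

Layer height = cusp / sin(49.9°) = 0.0299 / 0.7649 = 0.039 mm.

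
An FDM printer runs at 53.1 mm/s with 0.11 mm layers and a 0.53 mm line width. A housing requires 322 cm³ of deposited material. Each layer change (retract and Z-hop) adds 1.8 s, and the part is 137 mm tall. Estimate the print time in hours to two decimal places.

29.52 hours

Line area = 0.11 × 0.53 = 0.0583 mm².
Total extruded path = 322000/0.0583 = 5523156.1 mm.
Time extruding = 5523156.1 / 53.1 = 104014.2 s.
Number of layers: 137 / 0.11 → 1246 (rounded up).
Non-print overhead = 1246 × 1.8 = 2242.8 s.
Total = 104014.2 + 2242.8 = 106257 s = 29.52 hours.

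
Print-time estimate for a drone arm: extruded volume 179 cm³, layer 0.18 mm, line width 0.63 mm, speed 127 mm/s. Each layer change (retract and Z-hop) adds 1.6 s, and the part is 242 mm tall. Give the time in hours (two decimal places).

4.05 hours

Extrusion cross-section = 0.18 × 0.63, so 0.1134 mm².
Total extruded path = 179000/0.1134 = 1578483.2 mm.
Time extruding: 1578483.2 / 127 → 12429 s.
Layer count = ceil(242 / 0.18) = 1345.
Z-hop total: 1345 × 1.6 → 2152 s.
Altogether 12429 + 2152 = 14581 s, i.e. 4.05 hours.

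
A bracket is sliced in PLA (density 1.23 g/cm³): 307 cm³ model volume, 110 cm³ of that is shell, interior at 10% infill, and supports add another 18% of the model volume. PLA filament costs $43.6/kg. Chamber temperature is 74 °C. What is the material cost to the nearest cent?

$9.92

Infill region: 307 − 110 → 197 cm³.
Infill volume: 0.10 × 197 → 19.7 cm³.
Support = 0.18 × 307, so 55.26 cm³.
Total printed volume: 110 + 19.7 + 55.26 → 184.96 cm³.
Mass: 184.96 × 1.23 → 227.5008 g.
At $43.6/kg: 227.5008/1000 × 43.6 = $9.92.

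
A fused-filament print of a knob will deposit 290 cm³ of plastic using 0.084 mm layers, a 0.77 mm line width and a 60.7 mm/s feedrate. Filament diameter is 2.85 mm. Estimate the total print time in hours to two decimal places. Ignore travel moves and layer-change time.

Line area = 0.084 × 0.77, so 0.06468 mm².
Path length: 290000 mm³ / 0.06468 mm² → 4483611.6 mm.
Extrusion time = 4483611.6 / 60.7 = 73865.1 s.
In the requested units: 73865.1 s = 20.52 hours.

20.52 hours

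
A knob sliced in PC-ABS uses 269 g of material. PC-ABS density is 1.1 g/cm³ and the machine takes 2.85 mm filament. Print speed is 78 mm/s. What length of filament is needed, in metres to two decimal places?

Extruded volume: 269/1.1 = 244.5455 cm³ (244545.5 mm³).
Filament cross-section = π × (2.85/2)² = 6.3794 mm².
Length = 244545.5 / 6.3794 = 38333.62 mm = 38.33 m.

38.33 m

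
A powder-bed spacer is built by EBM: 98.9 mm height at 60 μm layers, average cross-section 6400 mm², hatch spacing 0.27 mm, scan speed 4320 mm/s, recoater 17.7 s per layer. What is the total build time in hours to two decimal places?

10.62 hours

Number of layers: 98.9 / 0.06 → 1649 (rounded up).
Scan path per layer = 6400 / 0.27, so 23703.7 mm.
Per-layer scan time: 23703.7 / 4320 → 5.487 s.
Per-layer time = 5.487 + 17.7 = 23.187 s.
1649 layers × 23.187 s/layer = 38235.363 s, i.e. 10.62 hours.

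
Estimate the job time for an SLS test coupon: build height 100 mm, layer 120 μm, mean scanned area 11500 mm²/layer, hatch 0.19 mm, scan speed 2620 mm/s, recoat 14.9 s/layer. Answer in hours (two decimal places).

8.80 hours

Layer count = ceil(100 / 0.12) = 834.
Per-layer scan distance: 11500 / 0.19 → 60526.3 mm.
Laser time per layer: 60526.3 / 2620 → 23.1016 s.
Per-layer time = 23.1016 + 14.9 = 38.0016 s.
834 layers × 38.0016 s/layer = 31693.3344 s, i.e. 8.80 hours.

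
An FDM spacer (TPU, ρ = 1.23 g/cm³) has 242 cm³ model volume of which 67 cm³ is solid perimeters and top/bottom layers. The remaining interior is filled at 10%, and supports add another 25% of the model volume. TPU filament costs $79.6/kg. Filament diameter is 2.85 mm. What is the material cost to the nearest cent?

$14.20

Infill region = 242 − 67, so 175 cm³.
Infill volume = 0.10 × 175 = 17.5 cm³.
Support = 0.25 × 242, so 60.5 cm³.
Total printed volume = 67 + 17.5 + 60.5, so 145 cm³.
Mass = 145 × 1.23, so 178.35 g.
Cost = 178.35 g / 1000 × $79.6/kg = $14.20.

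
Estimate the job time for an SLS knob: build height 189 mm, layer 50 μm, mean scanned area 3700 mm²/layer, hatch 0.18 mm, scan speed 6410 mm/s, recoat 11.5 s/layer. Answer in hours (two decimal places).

15.44 hours

Layer count = ceil(189 / 0.05) = 3780.
Hatch length per layer: 3700 / 0.18 → 20555.6 mm.
Laser time per layer = 20555.6 / 6410 = 3.2068 s.
Layer cycle: 3.2068 + 11.5 → 14.7068 s.
Total: 3780 × 14.7068 s = 55591.704 s → 15.44 hours.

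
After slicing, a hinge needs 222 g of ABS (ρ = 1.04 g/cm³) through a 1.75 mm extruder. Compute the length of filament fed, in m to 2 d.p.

88.75 m

Extruded volume: 222/1.04 = 213.4615 cm³ (213461.5 mm³).
Cross-section of 1.75 mm filament: π·(1.75/2)² = 2.4053 mm².
Length = 213461.5 / 2.4053 = 88746.31 mm = 88.75 m.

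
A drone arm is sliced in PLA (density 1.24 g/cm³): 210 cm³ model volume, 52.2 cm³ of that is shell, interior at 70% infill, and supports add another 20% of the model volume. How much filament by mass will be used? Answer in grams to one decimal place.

253.8 g

Volume inside the shell = 210 − 52.2 = 157.8 cm³.
Deposited infill: 0.70 × 157.8 → 110.46 cm³.
Support = 0.20 × 210 = 42 cm³.
Total extruded = 52.2 + 110.46 + 42, so 204.66 cm³.
Mass: 204.66 × 1.24 → 253.7784 g.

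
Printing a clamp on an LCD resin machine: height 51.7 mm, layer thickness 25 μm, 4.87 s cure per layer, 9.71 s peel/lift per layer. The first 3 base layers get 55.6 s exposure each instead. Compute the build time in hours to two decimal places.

8.42 hours

Layer count = ceil(51.7 / 0.025) = 2068.
Bottom layers: 3 × (55.6 + 9.71) → 195.93 s.
Normal layers = 2065 × (4.87 + 9.71), so 30107.7 s.
Total = 195.93 + 30107.7 = 30303.63 s = 8.42 hours.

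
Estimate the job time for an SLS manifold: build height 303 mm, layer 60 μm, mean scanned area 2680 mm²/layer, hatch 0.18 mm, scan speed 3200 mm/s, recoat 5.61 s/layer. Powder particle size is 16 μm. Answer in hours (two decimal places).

Layer count = ceil(303 / 0.06) = 5050.
Hatch length per layer = 2680 / 0.18, so 14888.9 mm.
Scan time per layer = 14888.9 / 3200, so 4.6528 s.
Per-layer time = 4.6528 + 5.61 = 10.2628 s.
Build time = 5050 × 10.2628 = 51827.14 s = 14.40 hours.

14.40 hours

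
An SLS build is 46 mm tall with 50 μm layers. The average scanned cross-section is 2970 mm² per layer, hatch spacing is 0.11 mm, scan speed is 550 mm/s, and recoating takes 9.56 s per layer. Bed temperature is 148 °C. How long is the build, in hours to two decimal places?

14.99 hours

Layers = ⌈46/0.05⌉ = 920.
Per-layer scan distance = 2970 / 0.11, so 27000 mm.
Scan time per layer = 27000 / 550 = 49.0909 s.
Layer cycle = 49.0909 + 9.56, so 58.6509 s.
Build time = 920 × 58.6509 = 53958.828 s = 14.99 hours.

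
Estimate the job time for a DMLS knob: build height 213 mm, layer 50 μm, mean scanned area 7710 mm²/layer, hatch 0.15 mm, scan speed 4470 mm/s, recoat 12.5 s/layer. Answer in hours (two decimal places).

Layer count = ceil(213 / 0.05) = 4260.
Scan path per layer = 7710 / 0.15 = 51400 mm.
Laser time per layer = 51400 / 4470, so 11.4989 s.
Time per layer: 11.4989 + 12.5 → 23.9989 s.
Build time = 4260 × 23.9989 = 102235.314 s = 28.40 hours.

28.40 hours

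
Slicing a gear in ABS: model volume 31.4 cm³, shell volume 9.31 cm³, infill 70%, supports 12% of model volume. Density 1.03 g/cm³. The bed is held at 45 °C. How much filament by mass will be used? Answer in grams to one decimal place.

29.4 g

Infill region: 31.4 − 9.31 → 22.09 cm³.
Infill volume: 0.70 × 22.09 → 15.463 cm³.
Support = 0.12 × 31.4 = 3.768 cm³.
Total printed volume: 9.31 + 15.463 + 3.768 → 28.541 cm³.
Mass: 28.541 × 1.03 → 29.39723 g.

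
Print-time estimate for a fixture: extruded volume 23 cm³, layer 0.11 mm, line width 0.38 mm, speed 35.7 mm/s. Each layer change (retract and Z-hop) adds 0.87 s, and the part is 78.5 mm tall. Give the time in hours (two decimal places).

4.45 hours

Bead cross-section = 0.11 × 0.38, so 0.0418 mm².
Path length: 23000 mm³ / 0.0418 mm² → 550239.2 mm.
Print-move time = 550239.2 / 35.7 = 15412.9 s.
Layers = ⌈78.5/0.11⌉ = 714.
Layer-change overhead = 714 × 0.87 = 621.18 s.
Altogether 15412.9 + 621.18 = 16034.08 s, i.e. 4.45 hours.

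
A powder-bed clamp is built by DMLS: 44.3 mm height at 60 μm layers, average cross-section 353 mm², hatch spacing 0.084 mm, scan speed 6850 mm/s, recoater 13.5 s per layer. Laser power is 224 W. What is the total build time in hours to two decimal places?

2.90 hours

Layer count = ceil(44.3 / 0.06) = 739.
Hatch length per layer = 353 / 0.084, so 4202.4 mm.
Scan time per layer = 4202.4 / 6850 = 0.6135 s.
Layer cycle = 0.6135 + 13.5, so 14.1135 s.
Total: 739 × 14.1135 s = 10429.8765 s → 2.90 hours.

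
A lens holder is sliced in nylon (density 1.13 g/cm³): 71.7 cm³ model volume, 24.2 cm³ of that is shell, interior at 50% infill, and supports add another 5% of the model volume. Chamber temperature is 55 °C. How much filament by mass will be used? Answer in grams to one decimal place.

Interior volume = 71.7 − 24.2, so 47.5 cm³.
Infill deposited: 0.50 × 47.5 → 23.75 cm³.
Support = 0.05 × 71.7 = 3.585 cm³.
Total extruded = 24.2 + 23.75 + 3.585, so 51.535 cm³.
Mass = 51.535 × 1.13, so 58.23455 g.

58.2 g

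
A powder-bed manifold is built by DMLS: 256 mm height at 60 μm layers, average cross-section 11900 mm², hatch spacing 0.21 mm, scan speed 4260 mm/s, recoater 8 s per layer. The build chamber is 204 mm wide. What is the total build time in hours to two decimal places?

25.25 hours

Number of layers: 256 / 0.06 → 4267 (rounded up).
Hatch length per layer: 11900 / 0.21 → 56666.7 mm.
Per-layer scan time = 56666.7 / 4260, so 13.302 s.
Layer cycle = 13.302 + 8 = 21.302 s.
Total: 4267 × 21.302 s = 90895.634 s → 25.25 hours.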